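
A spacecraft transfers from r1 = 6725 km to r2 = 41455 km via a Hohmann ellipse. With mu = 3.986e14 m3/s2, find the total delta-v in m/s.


V1 = sqrt(mu/r1) = 7698.79 m/s
dV1 = V1*(sqrt(2*r2/(r1+r2)) - 1) = 2400.54 m/s
V2 = sqrt(mu/r2) = 3100.85 m/s
dV2 = V2*(1 - sqrt(2*r1/(r1+r2))) = 1462.49 m/s
Total dV = 3863 m/s

3863 m/s


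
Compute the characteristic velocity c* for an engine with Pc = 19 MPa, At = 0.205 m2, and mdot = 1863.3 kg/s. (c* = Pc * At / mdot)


c* = 19e6 * 0.205 / 1863.3 = 2090 m/s

2090 m/s


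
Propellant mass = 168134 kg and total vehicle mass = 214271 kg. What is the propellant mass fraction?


PMF = 168134 / 214271 = 0.785

0.785


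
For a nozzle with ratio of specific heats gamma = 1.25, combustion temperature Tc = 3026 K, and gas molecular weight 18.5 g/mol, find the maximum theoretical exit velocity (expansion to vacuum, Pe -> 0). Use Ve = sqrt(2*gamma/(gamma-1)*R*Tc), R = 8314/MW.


R = 8314 / 18.5 = 449.41 J/(kg.K)
Ve = sqrt(2 * 1.25 / (1.25 - 1) * 449.41 * 3026) = 3688 m/s

3688 m/s


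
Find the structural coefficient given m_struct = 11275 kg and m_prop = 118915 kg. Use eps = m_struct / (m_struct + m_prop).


eps = 11275 / (11275 + 118915) = 0.0866

0.0866


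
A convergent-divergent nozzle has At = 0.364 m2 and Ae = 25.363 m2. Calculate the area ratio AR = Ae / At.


AR = 25.363 / 0.364 = 69.7

69.7


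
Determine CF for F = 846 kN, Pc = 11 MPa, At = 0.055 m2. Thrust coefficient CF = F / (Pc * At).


CF = 846000 / (11e6 * 0.055) = 1.4

1.4


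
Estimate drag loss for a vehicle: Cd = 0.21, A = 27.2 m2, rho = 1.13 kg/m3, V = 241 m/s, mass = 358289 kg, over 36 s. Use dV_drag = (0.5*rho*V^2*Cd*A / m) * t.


D = 0.5 * 1.13 * 241^2 * 0.21 * 27.2 = 187443.65 N
a = 187443.65 / 358289 = 0.5232 m/s2
dV = 0.5232 * 36 = 18.8 m/s

18.8 m/s


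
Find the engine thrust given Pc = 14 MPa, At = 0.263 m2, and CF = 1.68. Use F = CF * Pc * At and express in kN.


F = 1.68 * 14e6 * 0.263 = 6.1858e+06 N = 6185.8 kN

6185.8 kN


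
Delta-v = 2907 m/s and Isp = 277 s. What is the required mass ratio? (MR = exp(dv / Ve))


Ve = 277 * 9.81 = 2717.37 m/s
MR = exp(2907 / 2717.37) = 2.915

2.915


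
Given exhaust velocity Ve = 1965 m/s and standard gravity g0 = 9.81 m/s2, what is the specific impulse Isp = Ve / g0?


Isp = Ve / g0 = 1965 / 9.81 = 200.3 s

200.3 s


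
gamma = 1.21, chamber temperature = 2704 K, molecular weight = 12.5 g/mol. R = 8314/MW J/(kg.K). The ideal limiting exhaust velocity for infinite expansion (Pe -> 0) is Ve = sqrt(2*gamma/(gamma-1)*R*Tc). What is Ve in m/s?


R = 8314 / 12.5 = 665.12 J/(kg.K)
Ve = sqrt(2 * 1.21 / (1.21 - 1) * 665.12 * 2704) = 4553 m/s

4553 m/s


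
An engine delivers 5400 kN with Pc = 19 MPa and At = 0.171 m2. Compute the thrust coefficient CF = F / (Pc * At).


CF = 5400000 / (19e6 * 0.171) = 1.66

1.66


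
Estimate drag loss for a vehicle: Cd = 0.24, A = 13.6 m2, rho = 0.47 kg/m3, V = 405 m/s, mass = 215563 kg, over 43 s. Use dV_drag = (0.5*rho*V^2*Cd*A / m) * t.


D = 0.5 * 0.47 * 405^2 * 0.24 * 13.6 = 125813.74 N
a = 125813.74 / 215563 = 0.5837 m/s2
dV = 0.5837 * 43 = 25.1 m/s

25.1 m/s


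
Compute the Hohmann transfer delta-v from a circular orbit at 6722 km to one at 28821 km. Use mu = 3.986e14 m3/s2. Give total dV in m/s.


V1 = sqrt(mu/r1) = 7700.51 m/s
dV1 = V1*(sqrt(2*r2/(r1+r2)) - 1) = 2105.94 m/s
V2 = sqrt(mu/r2) = 3718.9 m/s
dV2 = V2*(1 - sqrt(2*r1/(r1+r2))) = 1431.71 m/s
Total dV = 3538 m/s

3538 m/s


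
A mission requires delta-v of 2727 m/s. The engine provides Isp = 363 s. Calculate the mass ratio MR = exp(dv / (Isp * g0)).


Ve = 363 * 9.81 = 3561.03 m/s
MR = exp(2727 / 3561.03) = 2.151

2.151


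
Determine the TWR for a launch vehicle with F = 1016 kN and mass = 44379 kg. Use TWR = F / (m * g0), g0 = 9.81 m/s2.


TWR = 1016000 / (44379 * 9.81) = 2.33

2.33


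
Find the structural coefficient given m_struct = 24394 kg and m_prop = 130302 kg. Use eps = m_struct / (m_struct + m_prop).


eps = 24394 / (24394 + 130302) = 0.1577

0.1577


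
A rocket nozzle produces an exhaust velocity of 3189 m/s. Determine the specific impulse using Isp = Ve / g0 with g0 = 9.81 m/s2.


Isp = Ve / g0 = 3189 / 9.81 = 325.1 s

325.1 s


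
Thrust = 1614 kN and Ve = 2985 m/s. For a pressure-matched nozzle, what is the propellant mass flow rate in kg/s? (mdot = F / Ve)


mdot = F / Ve = 1614000 / 2985 = 540.7 kg/s

540.7 kg/s


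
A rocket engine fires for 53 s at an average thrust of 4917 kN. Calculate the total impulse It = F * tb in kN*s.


It = 4917 * 53 = 260601 kN*s

260601 kN*s


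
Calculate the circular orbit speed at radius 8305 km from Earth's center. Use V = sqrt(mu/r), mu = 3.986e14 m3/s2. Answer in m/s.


V = sqrt(3.986e14 / 8305000) = 6928 m/s

6928 m/s


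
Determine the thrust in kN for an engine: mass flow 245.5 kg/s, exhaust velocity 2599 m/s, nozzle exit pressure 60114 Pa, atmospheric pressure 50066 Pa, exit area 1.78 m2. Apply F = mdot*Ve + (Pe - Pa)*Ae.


F = 245.5 * 2599 + (60114 - 50066) * 1.78 = 655940.0 N = 655.9 kN

655.9 kN


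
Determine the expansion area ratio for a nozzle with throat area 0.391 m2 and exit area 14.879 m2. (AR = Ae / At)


AR = 14.879 / 0.391 = 38.1

38.1


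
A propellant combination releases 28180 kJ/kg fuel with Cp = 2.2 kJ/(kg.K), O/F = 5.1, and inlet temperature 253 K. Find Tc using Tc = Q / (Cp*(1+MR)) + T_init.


Tc = 28180 / (2.2 * (1 + 5.1)) + 253 = 2353 K

2353 K


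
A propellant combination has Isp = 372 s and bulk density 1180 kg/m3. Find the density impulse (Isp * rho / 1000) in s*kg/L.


rho*Isp = 372 * 1180 / 1000 = 439 s*kg/L

439 s*kg/L


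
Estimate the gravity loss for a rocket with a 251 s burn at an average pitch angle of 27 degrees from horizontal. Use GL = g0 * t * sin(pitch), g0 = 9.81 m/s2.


GL = 9.81 * 251 * sin(27 deg) = 1118 m/s

1118 m/s


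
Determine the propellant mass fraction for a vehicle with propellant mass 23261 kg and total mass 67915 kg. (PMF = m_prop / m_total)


PMF = 23261 / 67915 = 0.343

0.343


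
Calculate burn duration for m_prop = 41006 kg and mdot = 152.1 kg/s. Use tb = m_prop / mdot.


tb = 41006 / 152.1 = 269.6 s

269.6 s


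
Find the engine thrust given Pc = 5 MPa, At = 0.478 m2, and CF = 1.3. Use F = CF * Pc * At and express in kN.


F = 1.3 * 5e6 * 0.478 = 3.1070e+06 N = 3107.0 kN

3107.0 kN


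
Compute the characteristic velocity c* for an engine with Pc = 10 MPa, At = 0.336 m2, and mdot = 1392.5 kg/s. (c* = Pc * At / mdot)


c* = 10e6 * 0.336 / 1392.5 = 2413 m/s

2413 m/s


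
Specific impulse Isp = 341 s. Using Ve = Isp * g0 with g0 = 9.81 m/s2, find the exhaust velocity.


Ve = Isp * g0 = 341 * 9.81 = 3345.2 m/s

3345.2 m/s


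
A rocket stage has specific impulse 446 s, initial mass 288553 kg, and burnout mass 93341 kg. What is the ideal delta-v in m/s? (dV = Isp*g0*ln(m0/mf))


Ve = 446 * 9.81 = 4375.26 m/s
dV = 4375.26 * ln(288553/93341) = 4938 m/s

4938 m/s


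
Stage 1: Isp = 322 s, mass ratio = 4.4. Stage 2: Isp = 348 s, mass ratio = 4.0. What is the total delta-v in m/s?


dV1 = 322 * 9.81 * ln(4.4) = 4680.1 m/s
dV2 = 348 * 9.81 * ln(4.0) = 4732.6 m/s
Total dV = 4680.1 + 4732.6 = 9412.7 m/s ~ 9413 m/s

9413 m/s


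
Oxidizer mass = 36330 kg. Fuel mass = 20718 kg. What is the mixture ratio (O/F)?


MR = 36330 / 20718 = 1.75

1.75


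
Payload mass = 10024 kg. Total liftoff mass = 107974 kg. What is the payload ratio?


PR = 10024 / 107974 = 0.0928

0.0928


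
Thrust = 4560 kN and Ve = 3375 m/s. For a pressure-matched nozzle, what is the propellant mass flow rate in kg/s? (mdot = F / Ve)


mdot = F / Ve = 4560000 / 3375 = 1351.1 kg/s

1351.1 kg/s


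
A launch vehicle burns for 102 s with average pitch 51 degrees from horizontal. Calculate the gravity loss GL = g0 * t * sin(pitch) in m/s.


GL = 9.81 * 102 * sin(51 deg) = 778 m/s

778 m/s


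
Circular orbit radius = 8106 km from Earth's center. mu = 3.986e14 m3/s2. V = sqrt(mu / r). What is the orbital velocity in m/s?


V = sqrt(3.986e14 / 8106000) = 7012 m/s

7012 m/s


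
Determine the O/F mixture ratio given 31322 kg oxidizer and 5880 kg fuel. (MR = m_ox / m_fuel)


MR = 31322 / 5880 = 5.33

5.33


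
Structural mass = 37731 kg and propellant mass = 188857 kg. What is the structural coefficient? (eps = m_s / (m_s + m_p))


eps = 37731 / (37731 + 188857) = 0.1665

0.1665


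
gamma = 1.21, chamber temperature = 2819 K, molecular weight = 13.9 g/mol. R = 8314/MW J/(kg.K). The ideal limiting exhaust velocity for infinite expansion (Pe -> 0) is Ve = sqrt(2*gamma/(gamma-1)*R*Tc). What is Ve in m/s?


R = 8314 / 13.9 = 598.13 J/(kg.K)
Ve = sqrt(2 * 1.21 / (1.21 - 1) * 598.13 * 2819) = 4408 m/s

4408 m/s


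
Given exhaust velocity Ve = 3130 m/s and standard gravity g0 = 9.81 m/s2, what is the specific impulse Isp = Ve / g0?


Isp = Ve / g0 = 3130 / 9.81 = 319.1 s

319.1 s


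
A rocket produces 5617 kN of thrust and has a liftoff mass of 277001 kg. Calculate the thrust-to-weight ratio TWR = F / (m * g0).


TWR = 5617000 / (277001 * 9.81) = 2.07

2.07


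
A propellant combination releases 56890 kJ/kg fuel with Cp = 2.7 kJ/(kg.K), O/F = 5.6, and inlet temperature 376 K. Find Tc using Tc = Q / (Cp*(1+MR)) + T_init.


Tc = 56890 / (2.7 * (1 + 5.6)) + 376 = 3568 K

3568 K


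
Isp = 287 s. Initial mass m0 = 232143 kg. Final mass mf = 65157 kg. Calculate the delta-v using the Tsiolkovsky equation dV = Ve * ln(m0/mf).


Ve = 287 * 9.81 = 2815.47 m/s
dV = 2815.47 * ln(232143/65157) = 3577 m/s

3577 m/s


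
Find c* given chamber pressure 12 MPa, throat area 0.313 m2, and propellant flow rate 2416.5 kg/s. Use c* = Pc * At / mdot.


c* = 12e6 * 0.313 / 2416.5 = 1554 m/s

1554 m/s


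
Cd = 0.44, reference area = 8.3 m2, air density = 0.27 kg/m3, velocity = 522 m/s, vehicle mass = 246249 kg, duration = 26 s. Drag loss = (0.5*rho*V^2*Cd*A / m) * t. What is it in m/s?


D = 0.5 * 0.27 * 522^2 * 0.44 * 8.3 = 134340.06 N
a = 134340.06 / 246249 = 0.5455 m/s2
dV = 0.5455 * 26 = 14.2 m/s

14.2 m/s


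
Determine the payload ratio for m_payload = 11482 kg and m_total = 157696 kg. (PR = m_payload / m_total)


PR = 11482 / 157696 = 0.0728

0.0728


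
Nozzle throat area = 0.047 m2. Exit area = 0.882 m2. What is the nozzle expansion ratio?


AR = 0.882 / 0.047 = 18.8

18.8


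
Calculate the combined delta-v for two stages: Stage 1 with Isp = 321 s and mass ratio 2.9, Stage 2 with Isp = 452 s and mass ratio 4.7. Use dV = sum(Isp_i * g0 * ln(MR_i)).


dV1 = 321 * 9.81 * ln(2.9) = 3352.8 m/s
dV2 = 452 * 9.81 * ln(4.7) = 6862.1 m/s
Total dV = 3352.8 + 6862.1 = 10214.9 m/s ~ 10215 m/s

10215 m/s


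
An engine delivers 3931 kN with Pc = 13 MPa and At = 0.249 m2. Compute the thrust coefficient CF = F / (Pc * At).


CF = 3931000 / (13e6 * 0.249) = 1.21

1.21


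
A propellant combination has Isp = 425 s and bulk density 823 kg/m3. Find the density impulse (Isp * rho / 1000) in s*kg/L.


rho*Isp = 425 * 823 / 1000 = 350 s*kg/L

350 s*kg/L


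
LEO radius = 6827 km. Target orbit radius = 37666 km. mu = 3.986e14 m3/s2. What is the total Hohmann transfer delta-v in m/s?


V1 = sqrt(mu/r1) = 7641.06 m/s
dV1 = V1*(sqrt(2*r2/(r1+r2)) - 1) = 2301.48 m/s
V2 = sqrt(mu/r2) = 3253.07 m/s
dV2 = V2*(1 - sqrt(2*r1/(r1+r2))) = 1450.98 m/s
Total dV = 3752 m/s

3752 m/s


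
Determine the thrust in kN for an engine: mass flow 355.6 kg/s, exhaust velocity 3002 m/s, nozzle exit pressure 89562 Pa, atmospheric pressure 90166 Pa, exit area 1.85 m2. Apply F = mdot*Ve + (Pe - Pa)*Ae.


F = 355.6 * 3002 + (89562 - 90166) * 1.85 = 1.0664e+06 N = 1066.4 kN

1066.4 kN


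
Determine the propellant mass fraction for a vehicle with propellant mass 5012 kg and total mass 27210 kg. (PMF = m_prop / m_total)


PMF = 5012 / 27210 = 0.184

0.184


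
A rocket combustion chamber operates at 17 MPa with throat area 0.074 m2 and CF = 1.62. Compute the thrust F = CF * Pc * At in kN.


F = 1.62 * 17e6 * 0.074 = 2.0380e+06 N = 2038.0 kN

2038.0 kN


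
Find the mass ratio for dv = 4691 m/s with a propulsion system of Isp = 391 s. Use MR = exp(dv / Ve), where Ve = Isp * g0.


Ve = 391 * 9.81 = 3835.71 m/s
MR = exp(4691 / 3835.71) = 3.397

3.397


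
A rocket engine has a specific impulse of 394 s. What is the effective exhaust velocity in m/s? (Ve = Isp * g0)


Ve = Isp * g0 = 394 * 9.81 = 3865.1 m/s

3865.1 m/s


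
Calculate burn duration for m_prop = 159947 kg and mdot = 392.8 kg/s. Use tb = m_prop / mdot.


tb = 159947 / 392.8 = 407.2 s

407.2 s


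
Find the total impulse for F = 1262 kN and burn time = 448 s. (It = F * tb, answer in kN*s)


It = 1262 * 448 = 565376 kN*s

565376 kN*s


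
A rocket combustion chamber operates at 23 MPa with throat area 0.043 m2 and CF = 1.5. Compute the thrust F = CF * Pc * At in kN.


F = 1.5 * 23e6 * 0.043 = 1.4835e+06 N = 1483.5 kN

1483.5 kN


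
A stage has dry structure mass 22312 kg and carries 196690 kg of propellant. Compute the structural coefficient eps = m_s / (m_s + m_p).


eps = 22312 / (22312 + 196690) = 0.1019

0.1019


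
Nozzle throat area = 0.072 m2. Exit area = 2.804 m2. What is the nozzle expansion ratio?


AR = 2.804 / 0.072 = 38.9

38.9


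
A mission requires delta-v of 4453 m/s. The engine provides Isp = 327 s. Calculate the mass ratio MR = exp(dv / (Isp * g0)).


Ve = 327 * 9.81 = 3207.87 m/s
MR = exp(4453 / 3207.87) = 4.007

4.007


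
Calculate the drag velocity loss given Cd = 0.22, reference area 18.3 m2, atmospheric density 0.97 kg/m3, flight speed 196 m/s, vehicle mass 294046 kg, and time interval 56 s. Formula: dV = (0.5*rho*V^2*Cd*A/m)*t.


D = 0.5 * 0.97 * 196^2 * 0.22 * 18.3 = 75011.47 N
a = 75011.47 / 294046 = 0.2551 m/s2
dV = 0.2551 * 56 = 14.3 m/s

14.3 m/s


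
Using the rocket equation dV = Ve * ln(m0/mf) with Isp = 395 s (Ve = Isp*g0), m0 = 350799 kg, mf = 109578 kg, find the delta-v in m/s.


Ve = 395 * 9.81 = 3874.95 m/s
dV = 3874.95 * ln(350799/109578) = 4509 m/s

4509 m/s


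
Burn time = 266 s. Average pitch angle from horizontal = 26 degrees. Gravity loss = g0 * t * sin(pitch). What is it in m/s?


GL = 9.81 * 266 * sin(26 deg) = 1144 m/s

1144 m/s


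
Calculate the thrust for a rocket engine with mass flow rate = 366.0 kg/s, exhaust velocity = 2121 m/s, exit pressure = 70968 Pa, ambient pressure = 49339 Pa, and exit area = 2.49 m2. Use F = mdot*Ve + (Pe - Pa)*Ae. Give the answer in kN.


F = 366.0 * 2121 + (70968 - 49339) * 2.49 = 830142.0 N = 830.1 kN

830.1 kN


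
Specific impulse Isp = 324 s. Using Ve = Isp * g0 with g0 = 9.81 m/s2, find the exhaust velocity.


Ve = Isp * g0 = 324 * 9.81 = 3178.4 m/s

3178.4 m/s


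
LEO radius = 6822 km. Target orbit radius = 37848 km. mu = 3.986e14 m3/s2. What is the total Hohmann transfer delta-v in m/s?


V1 = sqrt(mu/r1) = 7643.86 m/s
dV1 = V1*(sqrt(2*r2/(r1+r2)) - 1) = 2306.56 m/s
V2 = sqrt(mu/r2) = 3245.24 m/s
dV2 = V2*(1 - sqrt(2*r1/(r1+r2))) = 1451.71 m/s
Total dV = 3758 m/s

3758 m/s


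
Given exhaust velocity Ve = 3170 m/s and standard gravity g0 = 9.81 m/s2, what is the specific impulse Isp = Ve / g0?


Isp = Ve / g0 = 3170 / 9.81 = 323.1 s

323.1 s


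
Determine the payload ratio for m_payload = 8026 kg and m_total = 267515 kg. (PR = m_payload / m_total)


PR = 8026 / 267515 = 0.03

0.03


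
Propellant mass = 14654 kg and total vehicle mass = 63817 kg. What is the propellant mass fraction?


PMF = 14654 / 63817 = 0.23

0.23


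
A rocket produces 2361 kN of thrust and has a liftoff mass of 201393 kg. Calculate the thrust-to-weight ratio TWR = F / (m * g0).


TWR = 2361000 / (201393 * 9.81) = 1.2

1.2


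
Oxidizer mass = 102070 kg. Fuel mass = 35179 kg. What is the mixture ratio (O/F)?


MR = 102070 / 35179 = 2.9

2.9


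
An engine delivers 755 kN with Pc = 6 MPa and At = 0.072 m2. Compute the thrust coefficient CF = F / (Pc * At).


CF = 755000 / (6e6 * 0.072) = 1.75

1.75


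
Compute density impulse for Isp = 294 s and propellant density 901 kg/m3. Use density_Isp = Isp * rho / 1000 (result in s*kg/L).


rho*Isp = 294 * 901 / 1000 = 265 s*kg/L

265 s*kg/L


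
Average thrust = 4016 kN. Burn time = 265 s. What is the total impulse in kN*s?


It = 4016 * 265 = 1064240 kN*s

1064240 kN*s


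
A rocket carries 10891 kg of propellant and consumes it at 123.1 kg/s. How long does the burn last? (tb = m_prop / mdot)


tb = 10891 / 123.1 = 88.5 s

88.5 s


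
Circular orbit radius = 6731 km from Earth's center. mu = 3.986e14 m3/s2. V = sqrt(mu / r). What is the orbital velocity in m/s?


V = sqrt(3.986e14 / 6731000) = 7695 m/s

7695 m/s


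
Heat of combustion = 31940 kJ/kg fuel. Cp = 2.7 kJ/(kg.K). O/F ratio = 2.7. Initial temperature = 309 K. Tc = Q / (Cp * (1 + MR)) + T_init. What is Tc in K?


Tc = 31940 / (2.7 * (1 + 2.7)) + 309 = 3506 K

3506 K


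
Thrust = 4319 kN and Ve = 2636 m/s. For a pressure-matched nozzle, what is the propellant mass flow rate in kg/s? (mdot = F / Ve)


mdot = F / Ve = 4319000 / 2636 = 1638.5 kg/s

1638.5 kg/s


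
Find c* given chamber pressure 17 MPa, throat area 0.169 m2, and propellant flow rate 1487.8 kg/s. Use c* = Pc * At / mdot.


c* = 17e6 * 0.169 / 1487.8 = 1931 m/s

1931 m/s


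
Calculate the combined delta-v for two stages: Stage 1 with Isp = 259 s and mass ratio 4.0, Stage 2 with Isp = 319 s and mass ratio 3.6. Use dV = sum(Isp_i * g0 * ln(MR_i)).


dV1 = 259 * 9.81 * ln(4.0) = 3522.3 m/s
dV2 = 319 * 9.81 * ln(3.6) = 4008.5 m/s
Total dV = 3522.3 + 4008.5 = 7530.8 m/s ~ 7531 m/s

7531 m/s


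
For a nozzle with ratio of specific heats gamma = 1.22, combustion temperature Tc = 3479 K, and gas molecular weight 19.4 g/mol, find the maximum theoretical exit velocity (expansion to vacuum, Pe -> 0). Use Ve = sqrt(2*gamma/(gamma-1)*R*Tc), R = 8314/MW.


R = 8314 / 19.4 = 428.56 J/(kg.K)
Ve = sqrt(2 * 1.22 / (1.22 - 1) * 428.56 * 3479) = 4066 m/s

4066 m/s


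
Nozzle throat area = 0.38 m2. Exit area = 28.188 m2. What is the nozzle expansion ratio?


AR = 28.188 / 0.38 = 74.2

74.2


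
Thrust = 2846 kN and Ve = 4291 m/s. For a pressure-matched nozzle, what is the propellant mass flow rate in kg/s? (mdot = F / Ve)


mdot = F / Ve = 2846000 / 4291 = 663.2 kg/s

663.2 kg/s


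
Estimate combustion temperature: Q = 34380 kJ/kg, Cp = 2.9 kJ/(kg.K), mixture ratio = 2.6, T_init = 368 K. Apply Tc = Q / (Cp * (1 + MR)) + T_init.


Tc = 34380 / (2.9 * (1 + 2.6)) + 368 = 3661 K

3661 K


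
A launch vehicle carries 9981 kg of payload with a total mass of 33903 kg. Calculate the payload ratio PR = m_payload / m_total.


PR = 9981 / 33903 = 0.2944

0.2944


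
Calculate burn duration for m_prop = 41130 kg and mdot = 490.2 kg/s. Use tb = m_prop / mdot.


tb = 41130 / 490.2 = 83.9 s

83.9 s


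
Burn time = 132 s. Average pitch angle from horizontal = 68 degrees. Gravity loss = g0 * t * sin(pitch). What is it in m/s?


GL = 9.81 * 132 * sin(68 deg) = 1201 m/s

1201 m/s


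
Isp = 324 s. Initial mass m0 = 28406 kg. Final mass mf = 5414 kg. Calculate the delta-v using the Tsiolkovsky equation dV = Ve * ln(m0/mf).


Ve = 324 * 9.81 = 3178.44 m/s
dV = 3178.44 * ln(28406/5414) = 5269 m/s

5269 m/s


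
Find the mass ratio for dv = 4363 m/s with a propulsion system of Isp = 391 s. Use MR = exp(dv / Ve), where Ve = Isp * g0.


Ve = 391 * 9.81 = 3835.71 m/s
MR = exp(4363 / 3835.71) = 3.119

3.119


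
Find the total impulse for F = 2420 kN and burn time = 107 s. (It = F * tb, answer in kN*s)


It = 2420 * 107 = 258940 kN*s

258940 kN*s


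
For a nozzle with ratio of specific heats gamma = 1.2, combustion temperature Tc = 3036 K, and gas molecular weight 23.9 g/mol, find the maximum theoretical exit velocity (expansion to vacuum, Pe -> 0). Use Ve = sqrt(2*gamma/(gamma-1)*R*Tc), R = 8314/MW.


R = 8314 / 23.9 = 347.87 J/(kg.K)
Ve = sqrt(2 * 1.2 / (1.2 - 1) * 347.87 * 3036) = 3560 m/s

3560 m/s


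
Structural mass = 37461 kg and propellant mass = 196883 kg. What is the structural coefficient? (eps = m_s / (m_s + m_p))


eps = 37461 / (37461 + 196883) = 0.1599

0.1599


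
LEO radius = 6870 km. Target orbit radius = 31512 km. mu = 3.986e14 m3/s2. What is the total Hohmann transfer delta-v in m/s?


V1 = sqrt(mu/r1) = 7617.11 m/s
dV1 = V1*(sqrt(2*r2/(r1+r2)) - 1) = 2143.56 m/s
V2 = sqrt(mu/r2) = 3556.56 m/s
dV2 = V2*(1 - sqrt(2*r1/(r1+r2))) = 1428.62 m/s
Total dV = 3572 m/s

3572 m/s


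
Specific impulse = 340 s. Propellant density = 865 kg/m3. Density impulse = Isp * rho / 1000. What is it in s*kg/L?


rho*Isp = 340 * 865 / 1000 = 294 s*kg/L

294 s*kg/L


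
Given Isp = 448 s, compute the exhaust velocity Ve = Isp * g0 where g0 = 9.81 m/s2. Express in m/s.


Ve = Isp * g0 = 448 * 9.81 = 4394.9 m/s

4394.9 m/s


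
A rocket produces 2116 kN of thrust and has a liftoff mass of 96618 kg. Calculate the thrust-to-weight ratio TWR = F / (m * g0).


TWR = 2116000 / (96618 * 9.81) = 2.23

2.23


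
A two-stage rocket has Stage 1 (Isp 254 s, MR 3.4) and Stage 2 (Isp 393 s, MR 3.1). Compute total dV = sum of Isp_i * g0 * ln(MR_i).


dV1 = 254 * 9.81 * ln(3.4) = 3049.3 m/s
dV2 = 393 * 9.81 * ln(3.1) = 4361.9 m/s
Total dV = 3049.3 + 4361.9 = 7411.2 m/s ~ 7411 m/s

7411 m/s


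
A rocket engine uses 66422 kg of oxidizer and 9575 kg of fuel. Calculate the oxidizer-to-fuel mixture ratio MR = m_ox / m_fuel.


MR = 66422 / 9575 = 6.94

6.94


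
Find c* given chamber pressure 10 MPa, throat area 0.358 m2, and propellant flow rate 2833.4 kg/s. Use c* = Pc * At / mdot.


c* = 10e6 * 0.358 / 2833.4 = 1263 m/s

1263 m/s


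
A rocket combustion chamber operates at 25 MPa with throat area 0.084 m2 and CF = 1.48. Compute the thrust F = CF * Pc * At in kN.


F = 1.48 * 25e6 * 0.084 = 3.1080e+06 N = 3108.0 kN

3108.0 kN


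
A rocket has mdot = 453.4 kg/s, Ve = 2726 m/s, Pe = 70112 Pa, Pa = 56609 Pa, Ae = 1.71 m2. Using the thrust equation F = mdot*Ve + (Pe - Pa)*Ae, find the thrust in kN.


F = 453.4 * 2726 + (70112 - 56609) * 1.71 = 1.2591e+06 N = 1259.1 kN

1259.1 kN


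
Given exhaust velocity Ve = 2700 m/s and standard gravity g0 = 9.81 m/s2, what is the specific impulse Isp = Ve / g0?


Isp = Ve / g0 = 2700 / 9.81 = 275.2 s

275.2 s


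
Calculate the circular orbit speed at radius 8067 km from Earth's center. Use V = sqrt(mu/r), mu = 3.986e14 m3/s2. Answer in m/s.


V = sqrt(3.986e14 / 8067000) = 7029 m/s

7029 m/s


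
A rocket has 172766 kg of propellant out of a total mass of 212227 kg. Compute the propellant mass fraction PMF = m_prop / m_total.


PMF = 172766 / 212227 = 0.814

0.814


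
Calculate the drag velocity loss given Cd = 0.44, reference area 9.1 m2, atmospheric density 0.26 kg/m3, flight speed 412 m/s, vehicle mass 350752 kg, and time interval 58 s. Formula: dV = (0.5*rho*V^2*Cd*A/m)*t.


D = 0.5 * 0.26 * 412^2 * 0.44 * 9.1 = 88355.15 N
a = 88355.15 / 350752 = 0.2519 m/s2
dV = 0.2519 * 58 = 14.6 m/s

14.6 m/s


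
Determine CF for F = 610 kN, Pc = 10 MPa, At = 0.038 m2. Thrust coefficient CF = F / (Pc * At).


CF = 610000 / (10e6 * 0.038) = 1.61

1.61


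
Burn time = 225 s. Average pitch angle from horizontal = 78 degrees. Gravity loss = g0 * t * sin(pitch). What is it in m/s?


GL = 9.81 * 225 * sin(78 deg) = 2159 m/s

2159 m/s


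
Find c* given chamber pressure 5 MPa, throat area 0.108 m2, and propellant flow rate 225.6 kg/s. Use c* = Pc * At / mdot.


c* = 5e6 * 0.108 / 225.6 = 2394 m/s

2394 m/s


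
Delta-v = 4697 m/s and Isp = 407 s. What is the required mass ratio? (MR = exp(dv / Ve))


Ve = 407 * 9.81 = 3992.67 m/s
MR = exp(4697 / 3992.67) = 3.243

3.243


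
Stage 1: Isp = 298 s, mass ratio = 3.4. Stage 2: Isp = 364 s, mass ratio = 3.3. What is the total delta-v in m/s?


dV1 = 298 * 9.81 * ln(3.4) = 3577.6 m/s
dV2 = 364 * 9.81 * ln(3.3) = 4263.3 m/s
Total dV = 3577.6 + 4263.3 = 7840.9 m/s ~ 7841 m/s

7841 m/s


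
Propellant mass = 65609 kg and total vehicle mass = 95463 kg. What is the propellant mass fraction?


PMF = 65609 / 95463 = 0.687

0.687


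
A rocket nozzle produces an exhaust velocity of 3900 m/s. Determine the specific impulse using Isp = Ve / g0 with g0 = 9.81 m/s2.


Isp = Ve / g0 = 3900 / 9.81 = 397.6 s

397.6 s


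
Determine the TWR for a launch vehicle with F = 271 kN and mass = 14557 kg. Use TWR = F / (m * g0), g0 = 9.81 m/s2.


TWR = 271000 / (14557 * 9.81) = 1.9

1.9


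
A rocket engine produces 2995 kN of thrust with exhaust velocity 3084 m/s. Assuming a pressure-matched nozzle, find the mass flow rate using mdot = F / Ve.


mdot = F / Ve = 2995000 / 3084 = 971.1 kg/s

971.1 kg/s


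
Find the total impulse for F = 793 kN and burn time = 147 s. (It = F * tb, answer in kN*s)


It = 793 * 147 = 116571 kN*s

116571 kN*s


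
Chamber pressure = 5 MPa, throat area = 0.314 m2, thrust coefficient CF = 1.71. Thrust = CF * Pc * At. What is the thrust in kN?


F = 1.71 * 5e6 * 0.314 = 2.6847e+06 N = 2684.7 kN

2684.7 kN


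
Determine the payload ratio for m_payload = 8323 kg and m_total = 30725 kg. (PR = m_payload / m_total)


PR = 8323 / 30725 = 0.2709

0.2709


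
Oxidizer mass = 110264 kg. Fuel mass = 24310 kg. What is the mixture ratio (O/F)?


MR = 110264 / 24310 = 4.54

4.54


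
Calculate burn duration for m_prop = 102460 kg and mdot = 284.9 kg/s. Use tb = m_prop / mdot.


tb = 102460 / 284.9 = 359.6 s

359.6 s


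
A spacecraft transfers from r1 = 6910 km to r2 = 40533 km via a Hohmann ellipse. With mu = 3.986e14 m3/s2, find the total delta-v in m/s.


V1 = sqrt(mu/r1) = 7595.03 m/s
dV1 = V1*(sqrt(2*r2/(r1+r2)) - 1) = 2332.99 m/s
V2 = sqrt(mu/r2) = 3135.91 m/s
dV2 = V2*(1 - sqrt(2*r1/(r1+r2))) = 1443.4 m/s
Total dV = 3776 m/s

3776 m/s


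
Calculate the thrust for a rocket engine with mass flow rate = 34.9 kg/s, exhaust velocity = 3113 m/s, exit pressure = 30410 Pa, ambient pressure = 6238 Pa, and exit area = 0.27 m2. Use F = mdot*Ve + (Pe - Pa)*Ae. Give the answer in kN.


F = 34.9 * 3113 + (30410 - 6238) * 0.27 = 115170.0 N = 115.2 kN

115.2 kN


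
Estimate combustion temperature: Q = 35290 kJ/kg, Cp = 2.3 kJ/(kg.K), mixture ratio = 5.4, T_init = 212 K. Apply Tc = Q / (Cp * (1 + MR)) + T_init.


Tc = 35290 / (2.3 * (1 + 5.4)) + 212 = 2609 K

2609 K


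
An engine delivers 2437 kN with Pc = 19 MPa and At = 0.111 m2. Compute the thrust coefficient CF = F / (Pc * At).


CF = 2437000 / (19e6 * 0.111) = 1.16

1.16


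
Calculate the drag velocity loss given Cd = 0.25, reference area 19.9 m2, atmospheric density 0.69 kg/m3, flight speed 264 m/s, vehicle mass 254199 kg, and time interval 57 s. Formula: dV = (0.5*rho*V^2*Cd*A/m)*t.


D = 0.5 * 0.69 * 264^2 * 0.25 * 19.9 = 119624.47 N
a = 119624.47 / 254199 = 0.4706 m/s2
dV = 0.4706 * 57 = 26.8 m/s

26.8 m/s


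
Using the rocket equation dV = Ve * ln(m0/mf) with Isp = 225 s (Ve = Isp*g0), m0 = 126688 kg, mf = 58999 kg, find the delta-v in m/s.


Ve = 225 * 9.81 = 2207.25 m/s
dV = 2207.25 * ln(126688/58999) = 1687 m/s

1687 m/s


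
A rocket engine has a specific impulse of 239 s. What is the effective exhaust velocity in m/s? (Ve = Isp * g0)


Ve = Isp * g0 = 239 * 9.81 = 2344.6 m/s

2344.6 m/s


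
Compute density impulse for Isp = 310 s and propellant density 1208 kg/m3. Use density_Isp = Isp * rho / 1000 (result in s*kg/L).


rho*Isp = 310 * 1208 / 1000 = 374 s*kg/L

374 s*kg/L


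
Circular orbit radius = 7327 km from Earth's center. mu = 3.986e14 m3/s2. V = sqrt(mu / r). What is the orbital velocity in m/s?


V = sqrt(3.986e14 / 7327000) = 7376 m/s

7376 m/s


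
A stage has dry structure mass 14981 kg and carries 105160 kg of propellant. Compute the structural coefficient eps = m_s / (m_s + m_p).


eps = 14981 / (14981 + 105160) = 0.1247

0.1247


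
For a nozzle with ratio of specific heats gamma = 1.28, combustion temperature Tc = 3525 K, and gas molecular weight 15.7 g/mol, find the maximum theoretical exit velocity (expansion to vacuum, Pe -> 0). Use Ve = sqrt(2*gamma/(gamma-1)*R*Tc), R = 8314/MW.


R = 8314 / 15.7 = 529.55 J/(kg.K)
Ve = sqrt(2 * 1.28 / (1.28 - 1) * 529.55 * 3525) = 4131 m/s

4131 m/s


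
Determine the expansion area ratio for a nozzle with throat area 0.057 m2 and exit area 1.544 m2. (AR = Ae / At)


AR = 1.544 / 0.057 = 27.1

27.1


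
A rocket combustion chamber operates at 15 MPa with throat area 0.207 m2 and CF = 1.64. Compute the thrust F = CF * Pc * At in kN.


F = 1.64 * 15e6 * 0.207 = 5.0922e+06 N = 5092.2 kN

5092.2 kN


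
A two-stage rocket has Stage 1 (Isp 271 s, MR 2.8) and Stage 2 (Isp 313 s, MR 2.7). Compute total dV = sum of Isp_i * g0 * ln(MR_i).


dV1 = 271 * 9.81 * ln(2.8) = 2737.3 m/s
dV2 = 313 * 9.81 * ln(2.7) = 3049.8 m/s
Total dV = 2737.3 + 3049.8 = 5787.1 m/s ~ 5787 m/s

5787 m/s


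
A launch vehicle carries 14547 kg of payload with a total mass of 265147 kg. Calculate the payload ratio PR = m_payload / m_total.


PR = 14547 / 265147 = 0.0549

0.0549


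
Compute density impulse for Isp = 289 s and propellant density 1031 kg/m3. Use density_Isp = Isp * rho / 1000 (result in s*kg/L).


rho*Isp = 289 * 1031 / 1000 = 298 s*kg/L

298 s*kg/L


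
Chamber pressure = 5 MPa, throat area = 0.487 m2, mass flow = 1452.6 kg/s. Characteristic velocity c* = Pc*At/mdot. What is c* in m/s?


c* = 5e6 * 0.487 / 1452.6 = 1676 m/s

1676 m/s


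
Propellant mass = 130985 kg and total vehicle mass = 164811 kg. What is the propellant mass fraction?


PMF = 130985 / 164811 = 0.795

0.795


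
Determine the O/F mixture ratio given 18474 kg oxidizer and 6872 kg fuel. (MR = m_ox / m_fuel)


MR = 18474 / 6872 = 2.69

2.69


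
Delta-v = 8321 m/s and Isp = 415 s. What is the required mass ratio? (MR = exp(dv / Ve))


Ve = 415 * 9.81 = 4071.15 m/s
MR = exp(8321 / 4071.15) = 7.721

7.721


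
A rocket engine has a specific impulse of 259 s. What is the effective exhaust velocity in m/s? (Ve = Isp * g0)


Ve = Isp * g0 = 259 * 9.81 = 2540.8 m/s

2540.8 m/s


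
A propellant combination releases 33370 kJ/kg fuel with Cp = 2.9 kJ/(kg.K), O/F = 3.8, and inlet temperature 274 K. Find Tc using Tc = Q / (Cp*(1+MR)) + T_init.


Tc = 33370 / (2.9 * (1 + 3.8)) + 274 = 2671 K

2671 K


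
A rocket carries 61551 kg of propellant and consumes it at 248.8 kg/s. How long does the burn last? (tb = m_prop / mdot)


tb = 61551 / 248.8 = 247.4 s

247.4 s


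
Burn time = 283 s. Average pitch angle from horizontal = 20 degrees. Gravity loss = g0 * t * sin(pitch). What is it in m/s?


GL = 9.81 * 283 * sin(20 deg) = 950 m/s

950 m/s


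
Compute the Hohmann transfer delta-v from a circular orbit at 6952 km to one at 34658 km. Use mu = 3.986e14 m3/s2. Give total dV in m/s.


V1 = sqrt(mu/r1) = 7572.06 m/s
dV1 = V1*(sqrt(2*r2/(r1+r2)) - 1) = 2201.03 m/s
V2 = sqrt(mu/r2) = 3391.31 m/s
dV2 = V2*(1 - sqrt(2*r1/(r1+r2))) = 1430.94 m/s
Total dV = 3632 m/s

3632 m/s


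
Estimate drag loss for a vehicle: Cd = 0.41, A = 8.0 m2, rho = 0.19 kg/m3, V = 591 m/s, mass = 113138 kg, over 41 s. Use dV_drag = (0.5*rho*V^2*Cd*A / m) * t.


D = 0.5 * 0.19 * 591^2 * 0.41 * 8.0 = 108835.96 N
a = 108835.96 / 113138 = 0.962 m/s2
dV = 0.962 * 41 = 39.4 m/s

39.4 m/s


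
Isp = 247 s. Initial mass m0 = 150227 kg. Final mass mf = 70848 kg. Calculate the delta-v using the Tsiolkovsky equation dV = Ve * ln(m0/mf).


Ve = 247 * 9.81 = 2423.07 m/s
dV = 2423.07 * ln(150227/70848) = 1821 m/s

1821 m/s


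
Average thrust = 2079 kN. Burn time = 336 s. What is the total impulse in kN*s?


It = 2079 * 336 = 698544 kN*s

698544 kN*s


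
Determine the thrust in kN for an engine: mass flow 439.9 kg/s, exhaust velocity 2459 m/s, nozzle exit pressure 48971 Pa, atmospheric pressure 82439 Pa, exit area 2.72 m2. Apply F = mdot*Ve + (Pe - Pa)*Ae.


F = 439.9 * 2459 + (48971 - 82439) * 2.72 = 990681.0 N = 990.7 kN

990.7 kN


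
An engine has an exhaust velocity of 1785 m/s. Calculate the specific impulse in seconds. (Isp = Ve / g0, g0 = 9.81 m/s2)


Isp = Ve / g0 = 1785 / 9.81 = 182.0 s

182.0 s


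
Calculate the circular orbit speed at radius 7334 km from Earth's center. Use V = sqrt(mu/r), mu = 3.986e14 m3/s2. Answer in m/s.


V = sqrt(3.986e14 / 7334000) = 7372 m/s

7372 m/s


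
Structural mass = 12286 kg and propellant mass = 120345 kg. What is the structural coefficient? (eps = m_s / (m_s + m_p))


eps = 12286 / (12286 + 120345) = 0.0926

0.0926


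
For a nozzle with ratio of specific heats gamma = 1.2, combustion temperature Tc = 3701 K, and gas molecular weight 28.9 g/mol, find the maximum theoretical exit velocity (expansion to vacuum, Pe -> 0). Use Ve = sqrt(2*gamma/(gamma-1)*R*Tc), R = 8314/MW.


R = 8314 / 28.9 = 287.68 J/(kg.K)
Ve = sqrt(2 * 1.2 / (1.2 - 1) * 287.68 * 3701) = 3574 m/s

3574 m/s


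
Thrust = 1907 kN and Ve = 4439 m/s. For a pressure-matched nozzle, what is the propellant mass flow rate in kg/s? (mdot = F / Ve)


mdot = F / Ve = 1907000 / 4439 = 429.6 kg/s

429.6 kg/s


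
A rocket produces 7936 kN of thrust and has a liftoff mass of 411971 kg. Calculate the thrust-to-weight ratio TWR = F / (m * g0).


TWR = 7936000 / (411971 * 9.81) = 1.96

1.96


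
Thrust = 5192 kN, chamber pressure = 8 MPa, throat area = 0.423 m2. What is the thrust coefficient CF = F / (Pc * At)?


CF = 5192000 / (8e6 * 0.423) = 1.53

1.53


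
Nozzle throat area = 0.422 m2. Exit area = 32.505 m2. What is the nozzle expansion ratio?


AR = 32.505 / 0.422 = 77.0

77.0


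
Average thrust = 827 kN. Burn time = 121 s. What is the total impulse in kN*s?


It = 827 * 121 = 100067 kN*s

100067 kN*s


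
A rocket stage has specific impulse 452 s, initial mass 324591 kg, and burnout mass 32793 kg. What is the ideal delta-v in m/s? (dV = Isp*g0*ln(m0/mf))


Ve = 452 * 9.81 = 4434.12 m/s
dV = 4434.12 * ln(324591/32793) = 10165 m/s

10165 m/s


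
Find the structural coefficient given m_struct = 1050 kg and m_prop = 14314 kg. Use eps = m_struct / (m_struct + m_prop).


eps = 1050 / (1050 + 14314) = 0.0683

0.0683


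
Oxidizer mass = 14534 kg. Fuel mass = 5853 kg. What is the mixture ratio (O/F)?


MR = 14534 / 5853 = 2.48

2.48


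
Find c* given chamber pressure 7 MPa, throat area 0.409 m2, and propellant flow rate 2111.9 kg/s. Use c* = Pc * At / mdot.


c* = 7e6 * 0.409 / 2111.9 = 1356 m/s

1356 m/s


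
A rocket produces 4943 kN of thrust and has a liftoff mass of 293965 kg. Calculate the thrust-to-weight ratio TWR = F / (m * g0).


TWR = 4943000 / (293965 * 9.81) = 1.71

1.71


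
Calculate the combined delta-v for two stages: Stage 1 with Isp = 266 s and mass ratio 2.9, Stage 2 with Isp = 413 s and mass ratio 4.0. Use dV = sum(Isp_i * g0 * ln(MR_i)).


dV1 = 266 * 9.81 * ln(2.9) = 2778.3 m/s
dV2 = 413 * 9.81 * ln(4.0) = 5616.6 m/s
Total dV = 2778.3 + 5616.6 = 8394.9 m/s ~ 8395 m/s

8395 m/s


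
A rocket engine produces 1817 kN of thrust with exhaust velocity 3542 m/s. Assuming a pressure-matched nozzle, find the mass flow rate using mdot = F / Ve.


mdot = F / Ve = 1817000 / 3542 = 513.0 kg/s

513.0 kg/s


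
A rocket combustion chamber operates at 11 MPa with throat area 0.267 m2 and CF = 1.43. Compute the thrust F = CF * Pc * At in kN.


F = 1.43 * 11e6 * 0.267 = 4.1999e+06 N = 4199.9 kN

4199.9 kN


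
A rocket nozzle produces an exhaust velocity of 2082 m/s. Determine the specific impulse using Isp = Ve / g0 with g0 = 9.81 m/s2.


Isp = Ve / g0 = 2082 / 9.81 = 212.2 s

212.2 s


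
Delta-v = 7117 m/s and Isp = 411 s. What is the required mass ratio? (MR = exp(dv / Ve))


Ve = 411 * 9.81 = 4031.91 m/s
MR = exp(7117 / 4031.91) = 5.843

5.843


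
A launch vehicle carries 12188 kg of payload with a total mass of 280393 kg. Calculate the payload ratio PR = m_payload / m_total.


PR = 12188 / 280393 = 0.0435

0.0435


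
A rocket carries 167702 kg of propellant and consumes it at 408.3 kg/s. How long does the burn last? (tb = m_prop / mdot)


tb = 167702 / 408.3 = 410.7 s

410.7 s


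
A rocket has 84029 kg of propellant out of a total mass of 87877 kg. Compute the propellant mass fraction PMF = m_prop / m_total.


PMF = 84029 / 87877 = 0.956

0.956


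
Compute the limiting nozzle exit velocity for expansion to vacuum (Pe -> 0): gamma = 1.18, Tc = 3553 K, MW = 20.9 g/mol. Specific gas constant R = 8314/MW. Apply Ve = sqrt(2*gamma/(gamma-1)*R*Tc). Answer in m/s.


R = 8314 / 20.9 = 397.8 J/(kg.K)
Ve = sqrt(2 * 1.18 / (1.18 - 1) * 397.8 * 3553) = 4305 m/s

4305 m/s


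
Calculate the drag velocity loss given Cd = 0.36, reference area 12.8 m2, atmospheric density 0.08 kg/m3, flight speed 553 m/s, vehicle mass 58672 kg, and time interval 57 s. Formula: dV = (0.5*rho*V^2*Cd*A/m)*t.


D = 0.5 * 0.08 * 553^2 * 0.36 * 12.8 = 56366.71 N
a = 56366.71 / 58672 = 0.9607 m/s2
dV = 0.9607 * 57 = 54.8 m/s

54.8 m/s


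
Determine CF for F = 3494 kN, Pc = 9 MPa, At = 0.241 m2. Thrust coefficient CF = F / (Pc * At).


CF = 3494000 / (9e6 * 0.241) = 1.61

1.61


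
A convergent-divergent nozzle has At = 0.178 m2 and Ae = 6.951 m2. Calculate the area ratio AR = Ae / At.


AR = 6.951 / 0.178 = 39.1

39.1


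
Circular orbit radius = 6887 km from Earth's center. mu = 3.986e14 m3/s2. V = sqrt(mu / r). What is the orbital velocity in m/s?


V = sqrt(3.986e14 / 6887000) = 7608 m/s

7608 m/s


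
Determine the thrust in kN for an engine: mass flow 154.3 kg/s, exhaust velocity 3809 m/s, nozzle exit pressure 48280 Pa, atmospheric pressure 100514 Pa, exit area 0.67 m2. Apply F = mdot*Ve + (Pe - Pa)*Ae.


F = 154.3 * 3809 + (48280 - 100514) * 0.67 = 552732.0 N = 552.7 kN

552.7 kN


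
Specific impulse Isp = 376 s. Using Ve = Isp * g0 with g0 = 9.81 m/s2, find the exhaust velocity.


Ve = Isp * g0 = 376 * 9.81 = 3688.6 m/s

3688.6 m/s


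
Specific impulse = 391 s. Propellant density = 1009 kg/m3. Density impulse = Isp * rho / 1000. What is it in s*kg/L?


rho*Isp = 391 * 1009 / 1000 = 395 s*kg/L

395 s*kg/L


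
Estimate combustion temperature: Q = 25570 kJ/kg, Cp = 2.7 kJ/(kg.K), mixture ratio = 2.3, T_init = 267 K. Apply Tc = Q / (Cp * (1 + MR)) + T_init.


Tc = 25570 / (2.7 * (1 + 2.3)) + 267 = 3137 K

3137 K


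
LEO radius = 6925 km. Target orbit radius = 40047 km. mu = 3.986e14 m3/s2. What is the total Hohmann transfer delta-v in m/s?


V1 = sqrt(mu/r1) = 7586.8 m/s
dV1 = V1*(sqrt(2*r2/(r1+r2)) - 1) = 2320.13 m/s
V2 = sqrt(mu/r2) = 3154.89 m/s
dV2 = V2*(1 - sqrt(2*r1/(r1+r2))) = 1441.76 m/s
Total dV = 3762 m/s

3762 m/s


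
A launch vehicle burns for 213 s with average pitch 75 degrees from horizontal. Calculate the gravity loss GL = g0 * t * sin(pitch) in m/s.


GL = 9.81 * 213 * sin(75 deg) = 2018 m/s

2018 m/s


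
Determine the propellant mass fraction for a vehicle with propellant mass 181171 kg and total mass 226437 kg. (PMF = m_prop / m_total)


PMF = 181171 / 226437 = 0.8

0.8


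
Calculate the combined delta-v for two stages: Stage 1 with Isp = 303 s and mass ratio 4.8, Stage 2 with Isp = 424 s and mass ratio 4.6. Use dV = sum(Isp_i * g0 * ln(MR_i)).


dV1 = 303 * 9.81 * ln(4.8) = 4662.6 m/s
dV2 = 424 * 9.81 * ln(4.6) = 6347.5 m/s
Total dV = 4662.6 + 6347.5 = 11010.1 m/s ~ 11010 m/s

11010 m/s


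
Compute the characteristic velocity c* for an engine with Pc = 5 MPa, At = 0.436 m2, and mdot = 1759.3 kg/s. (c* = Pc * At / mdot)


c* = 5e6 * 0.436 / 1759.3 = 1239 m/s

1239 m/s
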